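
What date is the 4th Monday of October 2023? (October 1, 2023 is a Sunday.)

October 2023 begins on a Sunday, so the first Monday is October 2 (1 day later).
The 4th Monday is 3 weeks later: 2 + 21 = 23.

23 October 2023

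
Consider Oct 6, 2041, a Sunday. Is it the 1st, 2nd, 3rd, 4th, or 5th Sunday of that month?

1st

Day 6 falls in week ⌈6/7⌉ of the month.
Days 1–7 hold the 1st Sunday, 8–14 the 2nd, 15–21 the 3rd, 22–28 the 4th, 29–31 the 5th.
6 is in the range for the 1st.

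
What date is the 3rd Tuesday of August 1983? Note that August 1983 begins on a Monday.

16 August 1983

August 1983 begins on a Monday, so the first Tuesday is August 2 (1 day later).
The 3rd Tuesday is 2 weeks later: 2 + 14 = 16.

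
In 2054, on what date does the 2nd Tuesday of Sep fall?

Sep 8, 2054

The first Tuesday of Sep 2054 is Sep 1.
The 2nd Tuesday is 1 weeks later: 1 + 7 = 8.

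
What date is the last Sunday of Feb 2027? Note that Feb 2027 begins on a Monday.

Feb 28, 2027

Feb 2027 begins on a Monday, so the first Sunday is Feb 7 (6 days later).
Feb 2027 has 28 days. Adding weeks: 7, 14, 21, 28 — the last one ≤ 28 is the 28th.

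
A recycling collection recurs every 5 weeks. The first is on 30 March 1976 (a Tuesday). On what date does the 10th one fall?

8 February 1977

The 10th occurrence is 9 intervals after the first: 9 × 35 = 315 days after 30 March 1976.
March has 31 days — 1 day to the end of March leaves 314.
April has 30 days (284 left).
May has 31 days (253 left).
June has 30 days (223 left).
July has 31 days (192 left).
August has 31 days (161 left).
September has 30 days (131 left).
October has 31 days (100 left).
November has 30 days (70 left).
December has 31 days (39 left).
January has 31 days (8 left).
8 days into February → 8 February 1977.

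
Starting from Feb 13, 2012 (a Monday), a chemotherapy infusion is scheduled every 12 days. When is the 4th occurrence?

Mar 20, 2012

The 4th occurrence is 3 intervals after the first: 3 × 12 = 36 days after Feb 13, 2012.
Feb has 29 days — 16 days to the end of Feb leaves 20.
20 days into Mar → Mar 20, 2012.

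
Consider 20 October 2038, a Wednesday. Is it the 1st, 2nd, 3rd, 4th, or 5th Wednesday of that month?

Day 20 falls in week ⌈20/7⌉ of the month.
Days 1–7 hold the 1st Wednesday, 8–14 the 2nd, 15–21 the 3rd, 22–28 the 4th, 29–31 the 5th.
20 is in the range for the 3rd.

3rd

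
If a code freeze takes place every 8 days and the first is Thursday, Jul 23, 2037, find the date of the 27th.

Feb 16, 2038

The 27th occurrence is 26 intervals after the first: 26 × 8 = 208 days after Jul 23, 2037.
Jul has 31 days — 8 days to the end of Jul leaves 200.
Aug has 31 days (169 left).
Sep has 30 days (139 left).
Oct has 31 days (108 left).
Nov has 30 days (78 left).
Dec has 31 days (47 left).
Jan has 31 days (16 left).
16 days into Feb → Feb 16, 2038.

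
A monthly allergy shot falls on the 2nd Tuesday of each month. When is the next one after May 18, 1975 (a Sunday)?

May 1975 starts on a Thursday; its first Tuesday is the 6th, so the 2nd Tuesday is the 13th — May 13, 1975.
That is not after May 18, 1975, so look at Jun 1975.
Jun 1975 starts on a Sunday; its first Tuesday is the 3rd, so the 2nd Tuesday is the 10th — Jun 10, 1975.

Jun 10, 1975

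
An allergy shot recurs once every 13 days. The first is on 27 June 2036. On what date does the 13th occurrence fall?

The 13th occurrence is 12 intervals after the first: 12 × 13 = 156 days after 27 June 2036.
June has 30 days — 3 days to the end of June leaves 153.
July has 31 days (122 left).
August has 31 days (91 left).
September has 30 days (61 left).
October has 31 days (30 left).
30 days into November → 30 November 2036.

30 November 2036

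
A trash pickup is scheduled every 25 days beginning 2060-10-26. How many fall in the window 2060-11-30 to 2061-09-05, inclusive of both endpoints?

Occurrences land 25·i days after 2060-10-26 for i = 0, 1, 2, …
2060-11-30 is 35 days after the start; 35 ÷ 25 = 1 remainder 10; since the remainder is 10, round up to i = 2. First occurrence in the window: #3 on 2060-12-15 (2×25 = 50 days in).
2061-09-05 is 314 days after the start; 314 ÷ 25 = 12 remainder 14. Last occurrence in the window: #13 on 2061-08-22.
Occurrences #3 through #13: 11 in total.

11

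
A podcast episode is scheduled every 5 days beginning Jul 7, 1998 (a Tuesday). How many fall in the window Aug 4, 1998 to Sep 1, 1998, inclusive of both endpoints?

Occurrences land 5·i days after Jul 7, 1998 for i = 0, 1, 2, …
Aug 4, 1998 is 28 days after the start; 28 ÷ 5 = 5 remainder 3; since the remainder is 3, round up to i = 6. First occurrence in the window: #7 on Aug 6, 1998 (6×5 = 30 days in).
Sep 1, 1998 is 56 days after the start; 56 ÷ 5 = 11 remainder 1. Last occurrence in the window: #12 on Aug 31, 1998.
Occurrences #7 through #12: 6 in total.

6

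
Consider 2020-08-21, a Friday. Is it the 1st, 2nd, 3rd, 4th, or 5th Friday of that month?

Day 21 falls in week ⌈21/7⌉ of the month.
Days 1–7 hold the 1st Friday, 8–14 the 2nd, 15–21 the 3rd, 22–28 the 4th, 29–31 the 5th.
21 is in the range for the 3rd.

3rd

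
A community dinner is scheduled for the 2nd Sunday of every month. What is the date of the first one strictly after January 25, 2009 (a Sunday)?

February 8, 2009

January 2009 starts on a Thursday; its first Sunday is the 4th, so the 2nd Sunday is the 11th — January 11, 2009.
That is not after January 25, 2009, so look at February 2009.
February 2009 starts on a Sunday; its first Sunday is the 1st, so the 2nd Sunday is the 8th — February 8, 2009.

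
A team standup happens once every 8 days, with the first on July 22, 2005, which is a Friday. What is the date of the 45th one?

July 9, 2006

The 45th occurrence is 44 intervals after the first: 44 × 8 = 352 days after July 22, 2005.
July has 31 days — 9 days to the end of July leaves 343.
August has 31 days (312 left).
September has 30 days (282 left).
October has 31 days (251 left).
November has 30 days (221 left).
December has 31 days (190 left).
January has 31 days (159 left).
February has 28 days (131 left).
March has 31 days (100 left).
April has 30 days (70 left).
May has 31 days (39 left).
June has 30 days (9 left).
9 days into July → July 9, 2006.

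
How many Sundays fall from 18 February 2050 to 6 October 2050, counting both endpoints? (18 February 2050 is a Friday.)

18 February 2050 is a Friday; the first Sunday on or after it is 20 February 2050 (2 days later).
From 20 February 2050 to 6 October 2050: 8 + 31 + 30 + 31 + 30 + 31 + 31 + 30 + 6 = 228 days (rest of February, March, April, May, June, July, August, September, October).
228 ÷ 7 = 32 full weeks with remainder 4, so 32 more Sundays after the first → 33.

33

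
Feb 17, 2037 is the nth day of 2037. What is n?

Days in months before Feb: 31 = 31.
Plus 17 days into Feb → day 48.

48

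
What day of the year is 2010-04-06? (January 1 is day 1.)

96

Days in months before April: 31 + 28 + 31 = 90.
Plus 6 days into April → day 96.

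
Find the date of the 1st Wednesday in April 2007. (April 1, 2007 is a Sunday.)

April 2007 begins on a Sunday, so the first Wednesday is April 4 (3 days later).

2007-04-04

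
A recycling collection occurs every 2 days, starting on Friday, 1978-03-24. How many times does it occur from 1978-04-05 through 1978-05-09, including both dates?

Occurrences land 2·i days after 1978-03-24 for i = 0, 1, 2, …
1978-04-05 is 12 days after the start; 12 ÷ 2 = 6 remainder 0. First occurrence in the window: #7 on 1978-04-05 (6×2 = 12 days in).
1978-05-09 is 46 days after the start; 46 ÷ 2 = 23 remainder 0. Last occurrence in the window: #24 on 1978-05-09.
Occurrences #7 through #24: 18 in total.

18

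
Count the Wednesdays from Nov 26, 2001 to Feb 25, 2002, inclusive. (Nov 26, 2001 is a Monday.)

Nov 26, 2001 is a Monday; the first Wednesday on or after it is Nov 28, 2001 (2 days later).
From Nov 28, 2001 to Feb 25, 2002: 2 + 31 + 31 + 25 = 89 days (rest of Nov, Dec, Jan, Feb).
89 ÷ 7 = 12 full weeks with remainder 5, so 12 more Wednesdays after the first → 13.

13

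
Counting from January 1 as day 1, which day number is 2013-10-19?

292

Days in months before October: 31 + 28 + 31 + 30 + 31 + 30 + 31 + 31 + 30 = 273.
Plus 19 days into October → day 292.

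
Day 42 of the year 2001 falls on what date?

January has 31 days (42 − 31 = 11 remain).
11 into February → February 11.

11 February 2001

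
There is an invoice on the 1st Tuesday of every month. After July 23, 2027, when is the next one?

August 3, 2027

July 2027 starts on a Thursday, so its 1st Tuesday is July 6, 2027 (5 days in).
That is not after July 23, 2027, so look at August 2027.
August 2027 starts on a Sunday, so its 1st Tuesday is August 3, 2027 (2 days in).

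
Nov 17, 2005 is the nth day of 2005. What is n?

321

Days in months before Nov: 31 + 28 + 31 + 30 + 31 + 30 + 31 + 31 + 30 + 31 = 304.
Plus 17 days into Nov → day 321.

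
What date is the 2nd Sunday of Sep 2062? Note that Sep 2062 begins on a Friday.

Sep 2062 begins on a Friday, so the first Sunday is Sep 3 (2 days later).
The 2nd Sunday is 1 weeks later: 3 + 7 = 10.

Sep 10, 2062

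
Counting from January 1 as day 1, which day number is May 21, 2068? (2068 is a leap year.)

142

Days in months before May: 31 + 29 + 31 + 30 = 121.
Plus 21 days into May → day 142.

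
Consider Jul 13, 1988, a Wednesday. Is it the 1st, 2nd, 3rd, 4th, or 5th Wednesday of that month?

2nd

Day 13 falls in week ⌈13/7⌉ of the month.
Days 1–7 hold the 1st Wednesday, 8–14 the 2nd, 15–21 the 3rd, 22–28 the 4th, 29–31 the 5th.
13 is in the range for the 2nd.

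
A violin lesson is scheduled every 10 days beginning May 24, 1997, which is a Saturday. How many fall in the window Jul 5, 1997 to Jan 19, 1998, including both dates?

Occurrences land 10·i days after May 24, 1997 for i = 0, 1, 2, …
Jul 5, 1997 is 42 days after the start; 42 ÷ 10 = 4 remainder 2; since the remainder is 2, round up to i = 5. First occurrence in the window: #6 on Jul 13, 1997 (5×10 = 50 days in).
Jan 19, 1998 is 240 days after the start; 240 ÷ 10 = 24 remainder 0. Last occurrence in the window: #25 on Jan 19, 1998.
Occurrences #6 through #25: 20 in total.

20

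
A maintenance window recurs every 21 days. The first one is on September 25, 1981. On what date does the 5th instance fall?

December 18, 1981

The 5th occurrence is 4 intervals after the first: 4 × 21 = 84 days after September 25, 1981.
September has 30 days — 5 days to the end of September leaves 79.
October has 31 days (48 left).
November has 30 days (18 left).
18 days into December → December 18, 1981.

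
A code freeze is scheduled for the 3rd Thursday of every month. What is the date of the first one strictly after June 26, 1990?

June 1990 starts on a Friday; its first Thursday is the 7th, so the 3rd Thursday is the 21st — June 21, 1990.
That is not after June 26, 1990, so look at July 1990.
July 1990 starts on a Sunday; its first Thursday is the 5th, so the 3rd Thursday is the 19th — July 19, 1990.

July 19, 1990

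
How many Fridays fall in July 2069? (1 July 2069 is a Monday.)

4

1 July 2069 is a Monday; the first Friday on or after it is 5 July 2069 (4 days later).
From 5 July 2069 to 31 July 2069 is 31 − 5 = 26 days.
26 ÷ 7 = 3 full weeks with remainder 5, so 3 more Fridays after the first → 4.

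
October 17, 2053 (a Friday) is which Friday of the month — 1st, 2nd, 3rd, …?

Day 17 falls in week ⌈17/7⌉ of the month.
Days 1–7 hold the 1st Friday, 8–14 the 2nd, 15–21 the 3rd, 22–28 the 4th, 29–31 the 5th.
17 is in the range for the 3rd.

3rd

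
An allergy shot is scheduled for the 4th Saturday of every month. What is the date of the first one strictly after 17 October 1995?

28 October 1995

October 1995 starts on a Sunday; its first Saturday is the 7th, so the 4th Saturday is the 28th — 28 October 1995.
28 October 1995 is after 17 October 1995, so that is the next one.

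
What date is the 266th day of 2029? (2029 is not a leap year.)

Sep 23, 2029

Jan has 31 days (266 − 31 = 235 remain).
Feb has 28 days (235 − 28 = 207 remain).
Mar has 31 days (207 − 31 = 176 remain).
Apr has 30 days (176 − 30 = 146 remain).
May has 31 days (146 − 31 = 115 remain).
Jun has 30 days (115 − 30 = 85 remain).
Jul has 31 days (85 − 31 = 54 remain).
Aug has 31 days (54 − 31 = 23 remain).
23 into Sep → Sep 23.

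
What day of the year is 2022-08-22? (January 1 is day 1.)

Days in months before August: 31 + 28 + 31 + 30 + 31 + 30 + 31 = 212.
Plus 22 days into August → day 234.

234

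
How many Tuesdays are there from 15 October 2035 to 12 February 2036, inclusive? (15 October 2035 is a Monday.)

18

15 October 2035 is a Monday; the first Tuesday on or after it is 16 October 2035 (1 day later).
From 16 October 2035 to 12 February 2036: 15 + 30 + 31 + 31 + 12 = 119 days (rest of October, November, December, January, February).
119 ÷ 7 = 17 full weeks with remainder 0, so 17 more Tuesdays after the first → 18.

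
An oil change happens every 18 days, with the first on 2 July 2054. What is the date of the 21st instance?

The 21st occurrence is 20 intervals after the first: 20 × 18 = 360 days after 2 July 2054.
July has 31 days — 29 days to the end of July leaves 331.
August has 31 days (300 left).
September has 30 days (270 left).
October has 31 days (239 left).
November has 30 days (209 left).
December has 31 days (178 left).
January has 31 days (147 left).
February has 28 days (119 left).
March has 31 days (88 left).
April has 30 days (58 left).
May has 31 days (27 left).
27 days into June → 27 June 2055.

27 June 2055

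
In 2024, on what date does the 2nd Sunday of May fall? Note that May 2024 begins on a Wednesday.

May 2024 begins on a Wednesday, so the first Sunday is May 5 (4 days later).
The 2nd Sunday is 1 weeks later: 5 + 7 = 12.

May 12, 2024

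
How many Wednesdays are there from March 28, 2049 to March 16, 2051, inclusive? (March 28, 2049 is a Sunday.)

103

March 28, 2049 is a Sunday; the first Wednesday on or after it is March 31, 2049 (3 days later).
From March 31, 2049 to March 16, 2051: 275 + 365 + 75 = 715 days (rest of 2049, 2050, to March 16, 2051 in 2051).
715 ÷ 7 = 102 full weeks with remainder 1, so 102 more Wednesdays after the first → 103.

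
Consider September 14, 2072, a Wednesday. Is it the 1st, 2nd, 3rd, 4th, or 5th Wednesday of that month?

2nd

Day 14 falls in week ⌈14/7⌉ of the month.
Days 1–7 hold the 1st Wednesday, 8–14 the 2nd, 15–21 the 3rd, 22–28 the 4th, 29–31 the 5th.
14 is in the range for the 2nd.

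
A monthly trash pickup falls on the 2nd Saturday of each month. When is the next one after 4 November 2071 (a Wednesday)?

November 2071 starts on a Sunday; its first Saturday is the 7th, so the 2nd Saturday is the 14th — 14 November 2071.
14 November 2071 is after 4 November 2071, so that is the next one.

14 November 2071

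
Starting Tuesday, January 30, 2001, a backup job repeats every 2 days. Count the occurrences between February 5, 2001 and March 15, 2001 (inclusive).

Occurrences land 2·i days after January 30, 2001 for i = 0, 1, 2, …
February 5, 2001 is 6 days after the start; 6 ÷ 2 = 3 remainder 0. First occurrence in the window: #4 on February 5, 2001 (3×2 = 6 days in).
March 15, 2001 is 44 days after the start; 44 ÷ 2 = 22 remainder 0. Last occurrence in the window: #23 on March 15, 2001.
Occurrences #4 through #23: 20 in total.

20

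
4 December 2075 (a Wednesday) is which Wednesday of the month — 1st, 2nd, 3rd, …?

Day 4 falls in week ⌈4/7⌉ of the month.
Days 1–7 hold the 1st Wednesday, 8–14 the 2nd, 15–21 the 3rd, 22–28 the 4th, 29–31 the 5th.
4 is in the range for the 1st.

1st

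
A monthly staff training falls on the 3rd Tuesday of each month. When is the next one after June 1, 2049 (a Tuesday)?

June 2049 starts on a Tuesday; its first Tuesday is the 1st, so the 3rd Tuesday is the 15th — June 15, 2049.
June 15, 2049 is after June 1, 2049, so that is the next one.

June 15, 2049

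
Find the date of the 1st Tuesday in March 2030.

The first Tuesday of March 2030 is March 5.

2030-03-05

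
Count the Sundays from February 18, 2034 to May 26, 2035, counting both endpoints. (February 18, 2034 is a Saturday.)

February 18, 2034 is a Saturday; the first Sunday on or after it is February 19, 2034 (1 day later).
From February 19, 2034 to May 26, 2035: 315 + 146 = 461 days (rest of 2034, to May 26, 2035 in 2035).
461 ÷ 7 = 65 full weeks with remainder 6, so 65 more Sundays after the first → 66.

66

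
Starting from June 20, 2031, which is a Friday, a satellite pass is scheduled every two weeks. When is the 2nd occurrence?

July 4, 2031

The 2nd occurrence is 1 interval after the first: 1 × 14 = 14 days after June 20, 2031.
June has 30 days — 10 days to the end of June leaves 4.
4 days into July → July 4, 2031.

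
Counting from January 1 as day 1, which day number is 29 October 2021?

Days in months before October: 31 + 28 + 31 + 30 + 31 + 30 + 31 + 31 + 30 = 273.
Plus 29 days into October → day 302.

302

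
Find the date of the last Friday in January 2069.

25 January 2069

January 2069 begins on a Tuesday, so the first Friday is January 4 (3 days later).
January 2069 has 31 days. Adding weeks: 4, 11, 18, 25 — the last one ≤ 31 is the 25th.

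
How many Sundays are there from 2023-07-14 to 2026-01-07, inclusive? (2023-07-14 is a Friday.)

130

2023-07-14 is a Friday; the first Sunday on or after it is 2023-07-16 (2 days later).
From 2023-07-16 to 2026-01-07: 168 + 366 + 365 + 7 = 906 days (rest of 2023, 2024, 2025, to 2026-01-07 in 2026).
906 ÷ 7 = 129 full weeks with remainder 3, so 129 more Sundays after the first → 130.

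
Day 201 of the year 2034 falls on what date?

2034-07-20

January has 31 days (201 − 31 = 170 remain).
February has 28 days (170 − 28 = 142 remain).
March has 31 days (142 − 31 = 111 remain).
April has 30 days (111 − 30 = 81 remain).
May has 31 days (81 − 31 = 50 remain).
June has 30 days (50 − 30 = 20 remain).
20 into July → July 20.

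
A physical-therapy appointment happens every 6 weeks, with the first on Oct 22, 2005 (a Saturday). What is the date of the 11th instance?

Dec 16, 2006

The 11th occurrence is 10 intervals after the first: 10 × 42 = 420 days after Oct 22, 2005.
Oct has 31 days — 9 days to the end of Oct leaves 411.
From end of Oct to end of 2005 is 61 days (350 left).
Jan has 31 days (319 left).
Feb has 28 days (291 left).
Mar has 31 days (260 left).
Apr has 30 days (230 left).
May has 31 days (199 left).
Jun has 30 days (169 left).
Jul has 31 days (138 left).
Aug has 31 days (107 left).
Sep has 30 days (77 left).
Oct has 31 days (46 left).
Nov has 30 days (16 left).
16 days into Dec → Dec 16, 2006.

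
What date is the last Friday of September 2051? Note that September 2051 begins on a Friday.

September 29, 2051

September 2051 begins on a Friday, so the first Friday is September 1.
September 2051 has 30 days. Adding weeks: 1, 8, 15, 22, 29 — the last one ≤ 30 is the 29th.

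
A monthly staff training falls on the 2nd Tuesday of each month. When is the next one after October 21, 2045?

November 14, 2045

October 2045 starts on a Sunday; its first Tuesday is the 3rd, so the 2nd Tuesday is the 10th — October 10, 2045.
That is not after October 21, 2045, so look at November 2045.
November 2045 starts on a Wednesday; its first Tuesday is the 7th, so the 2nd Tuesday is the 14th — November 14, 2045.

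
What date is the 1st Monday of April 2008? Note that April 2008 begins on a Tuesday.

April 7, 2008

April 2008 begins on a Tuesday, so the first Monday is April 7 (6 days later).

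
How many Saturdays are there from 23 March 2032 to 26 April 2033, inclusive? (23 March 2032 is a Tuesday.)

57

23 March 2032 is a Tuesday; the first Saturday on or after it is 27 March 2032 (4 days later).
From 27 March 2032 to 26 April 2033: 279 + 116 = 395 days (rest of 2032, to 26 April 2033 in 2033).
395 ÷ 7 = 56 full weeks with remainder 3, so 56 more Saturdays after the first → 57.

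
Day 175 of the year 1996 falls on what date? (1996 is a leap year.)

January has 31 days (175 − 31 = 144 remain).
February has 29 days (144 − 29 = 115 remain).
March has 31 days (115 − 31 = 84 remain).
April has 30 days (84 − 30 = 54 remain).
May has 31 days (54 − 31 = 23 remain).
23 into June → June 23.

1996-06-23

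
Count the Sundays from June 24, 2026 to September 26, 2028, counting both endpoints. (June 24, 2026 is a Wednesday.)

June 24, 2026 is a Wednesday; the first Sunday on or after it is June 28, 2026 (4 days later).
From June 28, 2026 to September 26, 2028: 186 + 365 + 270 = 821 days (rest of 2026, 2027, to September 26, 2028 in 2028).
821 ÷ 7 = 117 full weeks with remainder 2, so 117 more Sundays after the first → 118.

118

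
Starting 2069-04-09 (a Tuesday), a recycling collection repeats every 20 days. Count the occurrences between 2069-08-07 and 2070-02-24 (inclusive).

11

Occurrences land 20·i days after 2069-04-09 for i = 0, 1, 2, …
2069-08-07 is 120 days after the start; 120 ÷ 20 = 6 remainder 0. First occurrence in the window: #7 on 2069-08-07 (6×20 = 120 days in).
2070-02-24 is 321 days after the start; 321 ÷ 20 = 16 remainder 1. Last occurrence in the window: #17 on 2070-02-23.
Occurrences #7 through #17: 11 in total.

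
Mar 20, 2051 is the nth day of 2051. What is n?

Days in months before Mar: 31 + 28 = 59.
Plus 20 days into Mar → day 79.

79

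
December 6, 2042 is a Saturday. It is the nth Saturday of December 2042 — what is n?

Day 6 falls in week ⌈6/7⌉ of the month.
Days 1–7 hold the 1st Saturday, 8–14 the 2nd, 15–21 the 3rd, 22–28 the 4th, 29–31 the 5th.
6 is in the range for the 1st.

1st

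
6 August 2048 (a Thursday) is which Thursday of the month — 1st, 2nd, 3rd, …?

1st

Day 6 falls in week ⌈6/7⌉ of the month.
Days 1–7 hold the 1st Thursday, 8–14 the 2nd, 15–21 the 3rd, 22–28 the 4th, 29–31 the 5th.
6 is in the range for the 1st.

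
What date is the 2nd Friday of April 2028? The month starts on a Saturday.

April 14, 2028

April 2028 begins on a Saturday, so the first Friday is April 7 (6 days later).
The 2nd Friday is 1 weeks later: 7 + 7 = 14.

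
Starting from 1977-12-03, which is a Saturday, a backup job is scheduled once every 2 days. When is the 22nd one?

The 22nd occurrence is 21 intervals after the first: 21 × 2 = 42 days after 1977-12-03.
December has 31 days — 28 days to the end of December leaves 14.
14 days into January → 1978-01-14.

1978-01-14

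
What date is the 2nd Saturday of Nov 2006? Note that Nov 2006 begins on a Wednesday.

Nov 11, 2006

Nov 2006 begins on a Wednesday, so the first Saturday is Nov 4 (3 days later).
The 2nd Saturday is 1 weeks later: 4 + 7 = 11.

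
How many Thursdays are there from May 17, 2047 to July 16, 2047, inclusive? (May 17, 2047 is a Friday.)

May 17, 2047 is a Friday; the first Thursday on or after it is May 23, 2047 (6 days later).
From May 23, 2047 to July 16, 2047: 8 + 30 + 16 = 54 days (rest of May, June, July).
54 ÷ 7 = 7 full weeks with remainder 5, so 7 more Thursdays after the first → 8.

8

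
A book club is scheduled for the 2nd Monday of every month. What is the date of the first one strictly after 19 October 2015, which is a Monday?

October 2015 starts on a Thursday; its first Monday is the 5th, so the 2nd Monday is the 12th — 12 October 2015.
That is not after 19 October 2015, so look at November 2015.
November 2015 starts on a Sunday; its first Monday is the 2nd, so the 2nd Monday is the 9th — 9 November 2015.

9 November 2015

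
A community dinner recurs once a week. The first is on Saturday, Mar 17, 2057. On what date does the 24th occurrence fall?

Aug 25, 2057

The 24th occurrence is 23 intervals after the first: 23 × 7 = 161 days after Mar 17, 2057.
Mar has 31 days — 14 days to the end of Mar leaves 147.
Apr has 30 days (117 left).
May has 31 days (86 left).
Jun has 30 days (56 left).
Jul has 31 days (25 left).
25 days into Aug → Aug 25, 2057.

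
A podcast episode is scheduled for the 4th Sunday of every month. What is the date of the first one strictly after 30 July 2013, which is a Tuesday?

25 August 2013

July 2013 starts on a Monday; its first Sunday is the 7th, so the 4th Sunday is the 28th — 28 July 2013.
That is not after 30 July 2013, so look at August 2013.
August 2013 starts on a Thursday; its first Sunday is the 4th, so the 4th Sunday is the 25th — 25 August 2013.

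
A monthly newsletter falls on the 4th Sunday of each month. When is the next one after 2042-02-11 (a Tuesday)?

February 2042 starts on a Saturday; its first Sunday is the 2nd, so the 4th Sunday is the 23rd — 2042-02-23.
2042-02-23 is after 2042-02-11, so that is the next one.

2042-02-23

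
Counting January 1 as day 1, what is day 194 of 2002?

Jul 13, 2002

Jan has 31 days (194 − 31 = 163 remain).
Feb has 28 days (163 − 28 = 135 remain).
Mar has 31 days (135 − 31 = 104 remain).
Apr has 30 days (104 − 30 = 74 remain).
May has 31 days (74 − 31 = 43 remain).
Jun has 30 days (43 − 30 = 13 remain).
13 into Jul → Jul 13.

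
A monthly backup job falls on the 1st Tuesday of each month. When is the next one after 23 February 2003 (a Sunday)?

February 2003 starts on a Saturday, so its 1st Tuesday is 4 February 2003 (3 days in).
That is not after 23 February 2003, so look at March 2003.
March 2003 starts on a Saturday, so its 1st Tuesday is 4 March 2003 (3 days in).

4 March 2003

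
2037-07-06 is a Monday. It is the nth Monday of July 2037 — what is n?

Day 6 falls in week ⌈6/7⌉ of the month.
Days 1–7 hold the 1st Monday, 8–14 the 2nd, 15–21 the 3rd, 22–28 the 4th, 29–31 the 5th.
6 is in the range for the 1st.

1st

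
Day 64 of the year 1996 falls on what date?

January has 31 days (64 − 31 = 33 remain).
February has 29 days (33 − 29 = 4 remain).
4 into March → March 4.

March 4, 1996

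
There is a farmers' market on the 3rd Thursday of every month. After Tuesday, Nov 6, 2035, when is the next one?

Nov 15, 2035

Nov 2035 starts on a Thursday; its first Thursday is the 1st, so the 3rd Thursday is the 15th — Nov 15, 2035.
Nov 15, 2035 is after Nov 6, 2035, so that is the next one.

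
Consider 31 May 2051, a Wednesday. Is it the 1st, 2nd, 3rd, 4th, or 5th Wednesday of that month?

Day 31 falls in week ⌈31/7⌉ of the month.
Days 1–7 hold the 1st Wednesday, 8–14 the 2nd, 15–21 the 3rd, 22–28 the 4th, 29–31 the 5th.
31 is in the range for the 5th.

5th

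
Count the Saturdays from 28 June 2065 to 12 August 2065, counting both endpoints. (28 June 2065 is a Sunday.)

28 June 2065 is a Sunday; the first Saturday on or after it is 4 July 2065 (6 days later).
From 4 July 2065 to 12 August 2065: 27 + 12 = 39 days (rest of July, August).
39 ÷ 7 = 5 full weeks with remainder 4, so 5 more Saturdays after the first → 6.

6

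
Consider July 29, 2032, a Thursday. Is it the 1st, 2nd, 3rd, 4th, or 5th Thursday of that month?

5th

Day 29 falls in week ⌈29/7⌉ of the month.
Days 1–7 hold the 1st Thursday, 8–14 the 2nd, 15–21 the 3rd, 22–28 the 4th, 29–31 the 5th.
29 is in the range for the 5th.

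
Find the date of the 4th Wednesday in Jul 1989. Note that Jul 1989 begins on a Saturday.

Jul 1989 begins on a Saturday, so the first Wednesday is Jul 5 (4 days later).
The 4th Wednesday is 3 weeks later: 5 + 21 = 26.

Jul 26, 1989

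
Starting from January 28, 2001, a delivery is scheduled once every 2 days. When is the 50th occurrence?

The 50th occurrence is 49 intervals after the first: 49 × 2 = 98 days after January 28, 2001.
January has 31 days — 3 days to the end of January leaves 95.
February has 28 days (67 left).
March has 31 days (36 left).
April has 30 days (6 left).
6 days into May → May 6, 2001.

May 6, 2001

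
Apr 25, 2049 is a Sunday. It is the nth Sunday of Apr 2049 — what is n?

Day 25 falls in week ⌈25/7⌉ of the month.
Days 1–7 hold the 1st Sunday, 8–14 the 2nd, 15–21 the 3rd, 22–28 the 4th, 29–31 the 5th.
25 is in the range for the 4th.

4th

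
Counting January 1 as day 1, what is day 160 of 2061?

January has 31 days (160 − 31 = 129 remain).
February has 28 days (129 − 28 = 101 remain).
March has 31 days (101 − 31 = 70 remain).
April has 30 days (70 − 30 = 40 remain).
May has 31 days (40 − 31 = 9 remain).
9 into June → June 9.

June 9, 2061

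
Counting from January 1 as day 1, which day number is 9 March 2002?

Days in months before March: 31 + 28 = 59.
Plus 9 days into March → day 68.

68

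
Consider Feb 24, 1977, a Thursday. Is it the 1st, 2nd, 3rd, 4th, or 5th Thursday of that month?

4th

Day 24 falls in week ⌈24/7⌉ of the month.
Days 1–7 hold the 1st Thursday, 8–14 the 2nd, 15–21 the 3rd, 22–28 the 4th, 29–31 the 5th.
24 is in the range for the 4th.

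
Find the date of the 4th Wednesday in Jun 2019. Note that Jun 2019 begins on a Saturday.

Jun 2019 begins on a Saturday, so the first Wednesday is Jun 5 (4 days later).
The 4th Wednesday is 3 weeks later: 5 + 21 = 26.

Jun 26, 2019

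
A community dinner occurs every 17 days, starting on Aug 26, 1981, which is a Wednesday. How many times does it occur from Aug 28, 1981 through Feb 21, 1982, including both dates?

Occurrences land 17·i days after Aug 26, 1981 for i = 0, 1, 2, …
Aug 28, 1981 is 2 days after the start; 2 ÷ 17 = 0 remainder 2; since the remainder is 2, round up to i = 1. First occurrence in the window: #2 on Sep 12, 1981 (1×17 = 17 days in).
Feb 21, 1982 is 179 days after the start; 179 ÷ 17 = 10 remainder 9. Last occurrence in the window: #11 on Feb 12, 1982.
Occurrences #2 through #11: 10 in total.

10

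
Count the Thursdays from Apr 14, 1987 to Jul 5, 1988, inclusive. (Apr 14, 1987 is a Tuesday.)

64

Apr 14, 1987 is a Tuesday; the first Thursday on or after it is Apr 16, 1987 (2 days later).
From Apr 16, 1987 to Jul 5, 1988: 259 + 187 = 446 days (rest of 1987, to Jul 5, 1988 in 1988).
446 ÷ 7 = 63 full weeks with remainder 5, so 63 more Thursdays after the first → 64.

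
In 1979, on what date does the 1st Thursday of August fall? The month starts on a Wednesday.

1979-08-02

August 1979 begins on a Wednesday, so the first Thursday is August 2 (1 day later).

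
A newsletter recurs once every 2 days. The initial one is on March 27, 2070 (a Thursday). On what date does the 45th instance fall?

The 45th occurrence is 44 intervals after the first: 44 × 2 = 88 days after March 27, 2070.
March has 31 days — 4 days to the end of March leaves 84.
April has 30 days (54 left).
May has 31 days (23 left).
23 days into June → June 23, 2070.

June 23, 2070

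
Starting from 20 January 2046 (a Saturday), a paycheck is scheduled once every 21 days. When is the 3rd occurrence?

The 3rd occurrence is 2 intervals after the first: 2 × 21 = 42 days after 20 January 2046.
January has 31 days — 11 days to the end of January leaves 31.
February has 28 days (3 left).
3 days into March → 3 March 2046.

3 March 2046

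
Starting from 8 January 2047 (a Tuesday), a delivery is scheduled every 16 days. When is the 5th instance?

13 March 2047

The 5th occurrence is 4 intervals after the first: 4 × 16 = 64 days after 8 January 2047.
January has 31 days — 23 days to the end of January leaves 41.
February has 28 days (13 left).
13 days into March → 13 March 2047.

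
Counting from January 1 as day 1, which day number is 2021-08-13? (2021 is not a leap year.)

225

Days in months before August: 31 + 28 + 31 + 30 + 31 + 30 + 31 = 212.
Plus 13 days into August → day 225.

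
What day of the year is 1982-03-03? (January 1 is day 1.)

62

Days in months before March: 31 + 28 = 59.
Plus 3 days into March → day 62.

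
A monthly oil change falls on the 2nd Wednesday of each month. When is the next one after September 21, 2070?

October 8, 2070

September 2070 starts on a Monday; its first Wednesday is the 3rd, so the 2nd Wednesday is the 10th — September 10, 2070.
That is not after September 21, 2070, so look at October 2070.
October 2070 starts on a Wednesday; its first Wednesday is the 1st, so the 2nd Wednesday is the 8th — October 8, 2070.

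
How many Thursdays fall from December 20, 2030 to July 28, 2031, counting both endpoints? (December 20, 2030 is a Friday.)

December 20, 2030 is a Friday; the first Thursday on or after it is December 26, 2030 (6 days later).
From December 26, 2030 to July 28, 2031: 5 + 31 + 28 + 31 + 30 + 31 + 30 + 28 = 214 days (rest of December, January, February, March, April, May, June, July).
214 ÷ 7 = 30 full weeks with remainder 4, so 30 more Thursdays after the first → 31.

31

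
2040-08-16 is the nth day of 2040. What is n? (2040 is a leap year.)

229

Days in months before August: 31 + 29 + 31 + 30 + 31 + 30 + 31 = 213.
Plus 16 days into August → day 229.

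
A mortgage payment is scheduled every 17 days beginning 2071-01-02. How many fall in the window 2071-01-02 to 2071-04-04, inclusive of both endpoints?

Occurrences land 17·i days after 2071-01-02 for i = 0, 1, 2, …
The window opens on the start date, so the first occurrence inside is #1 on 2071-01-02.
2071-04-04 is 92 days after the start; 92 ÷ 17 = 5 remainder 7. Last occurrence in the window: #6 on 2071-03-28.
Occurrences #1 through #6: 6 in total.

6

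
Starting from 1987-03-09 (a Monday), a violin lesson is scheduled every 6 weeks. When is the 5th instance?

1987-08-24

The 5th occurrence is 4 intervals after the first: 4 × 42 = 168 days after 1987-03-09.
March has 31 days — 22 days to the end of March leaves 146.
April has 30 days (116 left).
May has 31 days (85 left).
June has 30 days (55 left).
July has 31 days (24 left).
24 days into August → 1987-08-24.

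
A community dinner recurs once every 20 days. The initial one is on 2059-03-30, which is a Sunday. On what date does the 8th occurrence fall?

2059-08-17

The 8th occurrence is 7 intervals after the first: 7 × 20 = 140 days after 2059-03-30.
March has 31 days — 1 day to the end of March leaves 139.
April has 30 days (109 left).
May has 31 days (78 left).
June has 30 days (48 left).
July has 31 days (17 left).
17 days into August → 2059-08-17.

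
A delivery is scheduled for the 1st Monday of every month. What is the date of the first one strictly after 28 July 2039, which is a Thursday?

July 2039 starts on a Friday, so its 1st Monday is 4 July 2039 (3 days in).
That is not after 28 July 2039, so look at August 2039.
August 2039 starts on a Monday, so its 1st Monday is 1 August 2039.

1 August 2039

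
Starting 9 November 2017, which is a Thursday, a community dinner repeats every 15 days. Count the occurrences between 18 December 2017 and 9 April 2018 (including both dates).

Occurrences land 15·i days after 9 November 2017 for i = 0, 1, 2, …
18 December 2017 is 39 days after the start; 39 ÷ 15 = 2 remainder 9; since the remainder is 9, round up to i = 3. First occurrence in the window: #4 on 24 December 2017 (3×15 = 45 days in).
9 April 2018 is 151 days after the start; 151 ÷ 15 = 10 remainder 1. Last occurrence in the window: #11 on 8 April 2018.
Occurrences #4 through #11: 8 in total.

8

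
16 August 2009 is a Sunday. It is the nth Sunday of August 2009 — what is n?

Day 16 falls in week ⌈16/7⌉ of the month.
Days 1–7 hold the 1st Sunday, 8–14 the 2nd, 15–21 the 3rd, 22–28 the 4th, 29–31 the 5th.
16 is in the range for the 3rd.

3rd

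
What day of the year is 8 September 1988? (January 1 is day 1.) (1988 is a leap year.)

252

Days in months before September: 31 + 29 + 31 + 30 + 31 + 30 + 31 + 31 = 244.
Plus 8 days into September → day 252.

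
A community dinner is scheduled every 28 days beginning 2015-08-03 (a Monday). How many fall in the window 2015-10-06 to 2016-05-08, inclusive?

7

Occurrences land 28·i days after 2015-08-03 for i = 0, 1, 2, …
2015-10-06 is 64 days after the start; 64 ÷ 28 = 2 remainder 8; since the remainder is 8, round up to i = 3. First occurrence in the window: #4 on 2015-10-26 (3×28 = 84 days in).
2016-05-08 is 279 days after the start; 279 ÷ 28 = 9 remainder 27. Last occurrence in the window: #10 on 2016-04-11.
Occurrences #4 through #10: 7 in total.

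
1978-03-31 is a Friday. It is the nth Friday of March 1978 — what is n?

Day 31 falls in week ⌈31/7⌉ of the month.
Days 1–7 hold the 1st Friday, 8–14 the 2nd, 15–21 the 3rd, 22–28 the 4th, 29–31 the 5th.
31 is in the range for the 5th.

5th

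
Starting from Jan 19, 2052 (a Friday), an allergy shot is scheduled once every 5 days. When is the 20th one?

The 20th occurrence is 19 intervals after the first: 19 × 5 = 95 days after Jan 19, 2052.
Jan has 31 days — 12 days to the end of Jan leaves 83.
Feb has 29 days (54 left).
Mar has 31 days (23 left).
23 days into Apr → Apr 23, 2052.

Apr 23, 2052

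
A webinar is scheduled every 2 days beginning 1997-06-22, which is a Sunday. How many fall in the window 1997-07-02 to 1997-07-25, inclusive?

12

Occurrences land 2·i days after 1997-06-22 for i = 0, 1, 2, …
1997-07-02 is 10 days after the start; 10 ÷ 2 = 5 remainder 0. First occurrence in the window: #6 on 1997-07-02 (5×2 = 10 days in).
1997-07-25 is 33 days after the start; 33 ÷ 2 = 16 remainder 1. Last occurrence in the window: #17 on 1997-07-24.
Occurrences #6 through #17: 12 in total.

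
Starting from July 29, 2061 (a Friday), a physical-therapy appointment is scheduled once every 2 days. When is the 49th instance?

The 49th occurrence is 48 intervals after the first: 48 × 2 = 96 days after July 29, 2061.
July has 31 days — 2 days to the end of July leaves 94.
August has 31 days (63 left).
September has 30 days (33 left).
October has 31 days (2 left).
2 days into November → November 2, 2061.

November 2, 2061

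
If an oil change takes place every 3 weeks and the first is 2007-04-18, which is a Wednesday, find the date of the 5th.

The 5th occurrence is 4 intervals after the first: 4 × 21 = 84 days after 2007-04-18.
April has 30 days — 12 days to the end of April leaves 72.
May has 31 days (41 left).
June has 30 days (11 left).
11 days into July → 2007-07-11.

2007-07-11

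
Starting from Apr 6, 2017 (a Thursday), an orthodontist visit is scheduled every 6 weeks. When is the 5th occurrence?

The 5th occurrence is 4 intervals after the first: 4 × 42 = 168 days after Apr 6, 2017.
Apr has 30 days — 24 days to the end of Apr leaves 144.
May has 31 days (113 left).
Jun has 30 days (83 left).
Jul has 31 days (52 left).
Aug has 31 days (21 left).
21 days into Sep → Sep 21, 2017.

Sep 21, 2017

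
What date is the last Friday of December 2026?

The first Friday of December 2026 is December 4.
December 2026 has 31 days. Adding weeks: 4, 11, 18, 25 — the last one ≤ 31 is the 25th.

25 December 2026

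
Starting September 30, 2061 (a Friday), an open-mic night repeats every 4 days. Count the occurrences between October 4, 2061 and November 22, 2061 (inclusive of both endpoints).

Occurrences land 4·i days after September 30, 2061 for i = 0, 1, 2, …
October 4, 2061 is 4 days after the start; 4 ÷ 4 = 1 remainder 0. First occurrence in the window: #2 on October 4, 2061 (1×4 = 4 days in).
November 22, 2061 is 53 days after the start; 53 ÷ 4 = 13 remainder 1. Last occurrence in the window: #14 on November 21, 2061.
Occurrences #2 through #14: 13 in total.

13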